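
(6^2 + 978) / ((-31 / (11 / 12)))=-1859 / 62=-29.98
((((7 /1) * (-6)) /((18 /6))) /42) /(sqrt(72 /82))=-0.36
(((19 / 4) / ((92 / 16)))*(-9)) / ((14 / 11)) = -1881 / 322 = -5.84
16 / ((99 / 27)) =48 / 11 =4.36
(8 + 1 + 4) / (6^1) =13 / 6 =2.17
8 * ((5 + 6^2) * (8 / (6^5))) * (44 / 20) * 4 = 3608 / 1215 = 2.97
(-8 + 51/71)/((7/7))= -517/71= -7.28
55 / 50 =11 / 10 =1.10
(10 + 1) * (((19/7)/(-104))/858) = -19/56784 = -0.00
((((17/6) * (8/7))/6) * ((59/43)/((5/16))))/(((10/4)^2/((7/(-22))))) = -64192/532125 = -0.12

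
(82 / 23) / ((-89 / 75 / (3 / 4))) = -9225 / 4094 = -2.25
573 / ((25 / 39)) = 22347 / 25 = 893.88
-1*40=-40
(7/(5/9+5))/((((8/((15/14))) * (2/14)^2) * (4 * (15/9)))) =3969/3200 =1.24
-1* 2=-2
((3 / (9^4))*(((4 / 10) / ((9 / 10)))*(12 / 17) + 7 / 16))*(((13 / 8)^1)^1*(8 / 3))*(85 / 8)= 39845 / 2519424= 0.02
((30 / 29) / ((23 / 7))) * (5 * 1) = 1050 / 667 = 1.57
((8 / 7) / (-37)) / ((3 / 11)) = -88 / 777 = -0.11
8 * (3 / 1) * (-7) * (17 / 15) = -952 / 5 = -190.40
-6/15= -2/5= -0.40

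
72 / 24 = 3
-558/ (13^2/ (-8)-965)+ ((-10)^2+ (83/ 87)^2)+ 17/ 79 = 479701336820/ 4717235439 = 101.69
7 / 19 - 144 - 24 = -3185 / 19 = -167.63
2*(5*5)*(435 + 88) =26150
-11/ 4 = -2.75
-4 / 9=-0.44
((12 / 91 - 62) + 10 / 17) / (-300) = 316 / 1547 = 0.20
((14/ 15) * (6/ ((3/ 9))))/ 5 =84/ 25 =3.36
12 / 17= 0.71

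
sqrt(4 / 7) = 2 * sqrt(7) / 7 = 0.76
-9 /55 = -0.16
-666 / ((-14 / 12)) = 3996 / 7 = 570.86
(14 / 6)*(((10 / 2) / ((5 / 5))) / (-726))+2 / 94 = 533 / 102366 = 0.01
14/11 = 1.27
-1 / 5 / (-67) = 1 / 335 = 0.00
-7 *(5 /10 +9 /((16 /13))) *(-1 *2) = 875 /8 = 109.38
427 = 427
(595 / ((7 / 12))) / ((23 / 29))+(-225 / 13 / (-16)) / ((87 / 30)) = 89239155 / 69368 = 1286.46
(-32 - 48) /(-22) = 40 /11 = 3.64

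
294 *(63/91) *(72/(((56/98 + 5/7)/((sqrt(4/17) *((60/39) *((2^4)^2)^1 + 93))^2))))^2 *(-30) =-6390686507557331004641280/107303677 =-59557013200557246.56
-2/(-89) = 2/89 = 0.02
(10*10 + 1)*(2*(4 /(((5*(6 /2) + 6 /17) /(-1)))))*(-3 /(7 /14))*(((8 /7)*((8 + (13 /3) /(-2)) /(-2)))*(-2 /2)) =274720 /261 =1052.57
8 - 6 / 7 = 50 / 7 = 7.14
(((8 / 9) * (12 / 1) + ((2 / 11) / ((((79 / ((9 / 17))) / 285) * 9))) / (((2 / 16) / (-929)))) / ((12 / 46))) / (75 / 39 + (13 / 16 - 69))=29268473728 / 1832546331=15.97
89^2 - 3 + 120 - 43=7995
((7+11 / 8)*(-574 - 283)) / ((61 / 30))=-861285 / 244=-3529.86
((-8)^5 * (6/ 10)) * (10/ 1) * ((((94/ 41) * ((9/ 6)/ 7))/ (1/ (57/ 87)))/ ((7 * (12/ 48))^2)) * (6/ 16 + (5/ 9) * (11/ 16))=-6379077632/ 407827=-15641.63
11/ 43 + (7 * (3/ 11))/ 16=2839/ 7568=0.38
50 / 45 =10 / 9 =1.11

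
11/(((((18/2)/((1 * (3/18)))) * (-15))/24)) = -44/135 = -0.33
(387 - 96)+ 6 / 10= 1458 / 5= 291.60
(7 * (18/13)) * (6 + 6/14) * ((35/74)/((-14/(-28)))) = 28350/481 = 58.94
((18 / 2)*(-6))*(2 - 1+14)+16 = -794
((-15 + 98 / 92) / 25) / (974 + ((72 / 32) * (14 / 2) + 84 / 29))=-37178 / 66209525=-0.00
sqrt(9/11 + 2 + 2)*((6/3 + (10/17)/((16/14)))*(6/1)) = 513*sqrt(583)/374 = 33.12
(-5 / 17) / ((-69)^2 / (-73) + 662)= -73 / 148121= -0.00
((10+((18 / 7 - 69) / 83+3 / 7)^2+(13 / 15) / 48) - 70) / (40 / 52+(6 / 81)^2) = -15315521280111 / 198269828960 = -77.25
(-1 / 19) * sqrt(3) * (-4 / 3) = 4 * sqrt(3) / 57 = 0.12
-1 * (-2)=2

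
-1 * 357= -357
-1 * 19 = -19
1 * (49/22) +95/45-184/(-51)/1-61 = -178579/3366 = -53.05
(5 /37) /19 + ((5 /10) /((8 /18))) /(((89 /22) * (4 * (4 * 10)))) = 354397 /40042880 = 0.01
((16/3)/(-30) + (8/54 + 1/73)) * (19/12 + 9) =-0.17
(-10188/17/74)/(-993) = 1698/208199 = 0.01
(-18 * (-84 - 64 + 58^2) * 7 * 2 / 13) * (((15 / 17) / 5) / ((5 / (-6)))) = 14587776 / 1105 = 13201.61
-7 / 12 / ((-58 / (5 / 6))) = 35 / 4176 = 0.01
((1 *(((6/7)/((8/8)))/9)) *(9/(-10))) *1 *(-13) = 39/35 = 1.11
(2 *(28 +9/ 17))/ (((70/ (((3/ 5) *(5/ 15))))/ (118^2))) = 1350628/ 595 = 2269.96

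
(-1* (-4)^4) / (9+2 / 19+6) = -4864 / 287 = -16.95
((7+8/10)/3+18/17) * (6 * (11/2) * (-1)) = -10263/85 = -120.74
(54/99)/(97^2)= 6/103499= 0.00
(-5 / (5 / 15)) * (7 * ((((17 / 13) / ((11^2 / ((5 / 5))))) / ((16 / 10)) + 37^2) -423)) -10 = -1250103485 / 12584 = -99340.71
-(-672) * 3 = 2016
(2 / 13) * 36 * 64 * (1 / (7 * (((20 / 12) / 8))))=110592 / 455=243.06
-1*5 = -5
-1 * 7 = -7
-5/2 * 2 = -5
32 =32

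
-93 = -93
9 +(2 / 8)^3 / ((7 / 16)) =253 / 28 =9.04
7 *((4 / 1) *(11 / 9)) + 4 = 344 / 9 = 38.22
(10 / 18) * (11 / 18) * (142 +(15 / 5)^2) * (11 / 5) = 18271 / 162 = 112.78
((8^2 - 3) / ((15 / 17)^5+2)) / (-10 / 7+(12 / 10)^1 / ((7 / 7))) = -3031394695 / 28792712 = -105.28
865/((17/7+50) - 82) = -6055/207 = -29.25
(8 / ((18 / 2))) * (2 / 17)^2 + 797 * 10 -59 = 20576543 / 2601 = 7911.01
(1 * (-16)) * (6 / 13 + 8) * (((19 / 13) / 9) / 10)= -3344 / 1521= -2.20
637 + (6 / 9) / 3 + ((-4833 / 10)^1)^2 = 210794501 / 900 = 234216.11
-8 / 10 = -0.80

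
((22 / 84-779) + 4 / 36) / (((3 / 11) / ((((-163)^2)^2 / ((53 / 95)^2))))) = -6875278721918790425 / 1061802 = -6475104324458.60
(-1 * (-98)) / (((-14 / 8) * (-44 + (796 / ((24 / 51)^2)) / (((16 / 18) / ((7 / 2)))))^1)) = -14336 / 3611929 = -0.00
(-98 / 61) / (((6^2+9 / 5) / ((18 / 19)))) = -140 / 3477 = -0.04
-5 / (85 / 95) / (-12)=95 / 204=0.47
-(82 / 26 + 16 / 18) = -473 / 117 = -4.04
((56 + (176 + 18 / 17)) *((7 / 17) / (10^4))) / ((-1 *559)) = -13867 / 807755000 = -0.00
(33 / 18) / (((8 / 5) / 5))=275 / 48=5.73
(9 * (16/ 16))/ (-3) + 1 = -2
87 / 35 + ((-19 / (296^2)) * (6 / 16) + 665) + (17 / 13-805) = -43439337807 / 318922240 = -136.21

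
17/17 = 1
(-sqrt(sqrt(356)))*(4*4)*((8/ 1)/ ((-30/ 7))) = 448*sqrt(2)*89^(1/ 4)/ 15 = 129.73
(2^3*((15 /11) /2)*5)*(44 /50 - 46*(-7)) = 96864 /11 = 8805.82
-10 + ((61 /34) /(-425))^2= -2088021279 /208802500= -10.00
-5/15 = -1/3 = -0.33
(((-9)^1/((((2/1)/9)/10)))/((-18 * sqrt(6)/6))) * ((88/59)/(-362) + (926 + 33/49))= 21820463865 * sqrt(6)/1046542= 51072.01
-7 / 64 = -0.11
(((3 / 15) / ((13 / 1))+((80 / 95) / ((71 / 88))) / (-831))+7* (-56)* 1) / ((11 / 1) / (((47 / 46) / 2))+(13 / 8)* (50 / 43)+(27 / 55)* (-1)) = -2539894828637804 / 148579747279119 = -17.09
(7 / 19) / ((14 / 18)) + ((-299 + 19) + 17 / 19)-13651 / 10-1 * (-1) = -312119 / 190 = -1642.73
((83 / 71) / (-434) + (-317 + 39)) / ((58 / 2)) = -8566375 / 893606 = -9.59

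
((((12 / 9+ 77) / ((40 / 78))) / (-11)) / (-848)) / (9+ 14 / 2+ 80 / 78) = 23829 / 24775168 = 0.00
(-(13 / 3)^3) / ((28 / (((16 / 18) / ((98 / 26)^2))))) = -742586 / 4084101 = -0.18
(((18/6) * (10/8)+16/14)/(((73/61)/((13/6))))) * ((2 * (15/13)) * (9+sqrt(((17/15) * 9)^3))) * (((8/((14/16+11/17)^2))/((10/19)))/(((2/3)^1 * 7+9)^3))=8810551104/18630655799+49926456256 * sqrt(255)/465766394975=2.18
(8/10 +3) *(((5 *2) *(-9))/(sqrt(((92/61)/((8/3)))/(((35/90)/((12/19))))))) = -19 *sqrt(186599)/23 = -356.85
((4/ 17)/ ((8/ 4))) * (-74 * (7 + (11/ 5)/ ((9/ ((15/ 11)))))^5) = -762737536/ 4131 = -184637.51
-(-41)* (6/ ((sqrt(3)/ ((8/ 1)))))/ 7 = 656* sqrt(3)/ 7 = 162.32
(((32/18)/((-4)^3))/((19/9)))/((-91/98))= 7/494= 0.01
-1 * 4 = -4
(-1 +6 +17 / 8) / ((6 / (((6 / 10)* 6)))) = 171 / 40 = 4.28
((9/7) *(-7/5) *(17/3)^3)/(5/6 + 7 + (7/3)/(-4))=-19652/435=-45.18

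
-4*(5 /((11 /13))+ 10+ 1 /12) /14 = -2111 /462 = -4.57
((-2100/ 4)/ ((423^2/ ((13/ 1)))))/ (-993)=2275/ 59225499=0.00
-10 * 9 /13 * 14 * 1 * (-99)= 124740 /13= 9595.38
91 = 91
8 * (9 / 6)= 12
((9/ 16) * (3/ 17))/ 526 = 27/ 143072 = 0.00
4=4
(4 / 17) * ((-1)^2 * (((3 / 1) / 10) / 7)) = 0.01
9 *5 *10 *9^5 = 26572050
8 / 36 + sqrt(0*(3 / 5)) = 2 / 9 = 0.22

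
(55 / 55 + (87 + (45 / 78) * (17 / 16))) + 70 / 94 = 1747121 / 19552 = 89.36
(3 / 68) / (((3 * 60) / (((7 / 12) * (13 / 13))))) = 7 / 48960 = 0.00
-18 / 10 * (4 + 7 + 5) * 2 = -288 / 5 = -57.60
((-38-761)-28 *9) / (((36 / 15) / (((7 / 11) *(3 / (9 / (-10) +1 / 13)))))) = 2391025 / 2354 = 1015.73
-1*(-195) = 195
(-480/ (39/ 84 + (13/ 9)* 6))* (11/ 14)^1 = -31680/ 767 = -41.30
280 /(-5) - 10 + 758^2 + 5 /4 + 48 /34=39066045 /68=574500.66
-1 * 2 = -2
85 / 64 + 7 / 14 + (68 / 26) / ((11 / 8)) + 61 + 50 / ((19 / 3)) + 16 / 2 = 14019713 / 173888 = 80.62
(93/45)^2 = 4.27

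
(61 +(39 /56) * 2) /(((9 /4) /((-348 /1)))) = -202652 /21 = -9650.10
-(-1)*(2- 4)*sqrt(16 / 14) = -4*sqrt(14) / 7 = -2.14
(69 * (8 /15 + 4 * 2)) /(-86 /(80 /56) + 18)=-2944 /211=-13.95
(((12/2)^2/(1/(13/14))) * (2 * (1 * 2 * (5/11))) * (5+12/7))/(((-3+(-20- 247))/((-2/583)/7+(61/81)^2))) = -37081049876/43295888097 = -0.86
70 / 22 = 35 / 11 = 3.18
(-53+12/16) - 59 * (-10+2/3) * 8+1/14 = 365665/84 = 4353.15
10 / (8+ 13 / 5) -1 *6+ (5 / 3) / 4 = -2951 / 636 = -4.64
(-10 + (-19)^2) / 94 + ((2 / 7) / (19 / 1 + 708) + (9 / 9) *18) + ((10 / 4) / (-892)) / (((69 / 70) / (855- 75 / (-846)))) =19.30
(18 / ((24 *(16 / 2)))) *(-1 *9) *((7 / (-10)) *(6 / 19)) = 567 / 3040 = 0.19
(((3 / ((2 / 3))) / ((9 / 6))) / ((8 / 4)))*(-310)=-465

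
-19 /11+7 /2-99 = -2139 /22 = -97.23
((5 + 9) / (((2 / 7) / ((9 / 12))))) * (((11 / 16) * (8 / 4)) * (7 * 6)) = 2122.31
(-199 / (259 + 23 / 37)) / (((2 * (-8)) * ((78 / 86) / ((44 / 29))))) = 3482699 / 43457544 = 0.08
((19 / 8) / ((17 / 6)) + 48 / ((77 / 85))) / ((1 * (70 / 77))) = 59.21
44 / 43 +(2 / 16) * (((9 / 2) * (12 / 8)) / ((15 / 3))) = 8201 / 6880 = 1.19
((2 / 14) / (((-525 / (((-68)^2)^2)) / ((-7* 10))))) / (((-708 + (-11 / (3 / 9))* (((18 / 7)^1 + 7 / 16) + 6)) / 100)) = -13684080640 / 337779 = -40511.93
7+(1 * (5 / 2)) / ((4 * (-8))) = 443 / 64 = 6.92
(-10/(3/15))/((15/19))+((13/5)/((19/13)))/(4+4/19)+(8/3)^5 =6992267/97200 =71.94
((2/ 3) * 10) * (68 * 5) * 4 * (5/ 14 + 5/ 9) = 1564000/ 189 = 8275.13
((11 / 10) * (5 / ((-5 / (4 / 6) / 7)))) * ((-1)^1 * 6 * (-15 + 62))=7238 / 5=1447.60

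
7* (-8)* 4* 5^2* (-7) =39200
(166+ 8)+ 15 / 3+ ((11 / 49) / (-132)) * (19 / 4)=420989 / 2352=178.99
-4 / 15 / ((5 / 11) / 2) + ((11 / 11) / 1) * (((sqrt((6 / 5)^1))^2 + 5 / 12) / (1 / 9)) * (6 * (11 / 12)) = 47311 / 600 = 78.85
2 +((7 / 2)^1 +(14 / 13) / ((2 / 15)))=353 / 26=13.58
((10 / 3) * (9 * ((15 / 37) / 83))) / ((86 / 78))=17550 / 132053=0.13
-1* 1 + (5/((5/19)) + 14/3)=68/3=22.67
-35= -35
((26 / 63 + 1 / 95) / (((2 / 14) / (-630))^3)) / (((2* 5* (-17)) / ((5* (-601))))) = -12190905348300 / 19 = -641626597278.95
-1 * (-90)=90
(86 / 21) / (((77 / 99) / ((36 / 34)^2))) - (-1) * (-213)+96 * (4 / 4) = -1573245 / 14161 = -111.10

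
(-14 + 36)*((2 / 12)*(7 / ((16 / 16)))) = 77 / 3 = 25.67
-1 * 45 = -45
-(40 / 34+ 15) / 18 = -275 / 306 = -0.90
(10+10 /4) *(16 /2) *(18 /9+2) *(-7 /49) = -400 /7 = -57.14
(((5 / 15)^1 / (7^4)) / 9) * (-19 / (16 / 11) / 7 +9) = 799 / 7260624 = 0.00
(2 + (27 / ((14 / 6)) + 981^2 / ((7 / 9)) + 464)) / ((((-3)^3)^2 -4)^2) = 8664592 / 3679375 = 2.35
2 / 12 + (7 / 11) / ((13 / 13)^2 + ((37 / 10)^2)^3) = 28275990499 / 169403942994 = 0.17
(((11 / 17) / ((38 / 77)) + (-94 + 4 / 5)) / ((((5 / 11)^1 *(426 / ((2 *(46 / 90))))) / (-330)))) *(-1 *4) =-3303988732 / 5159925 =-640.32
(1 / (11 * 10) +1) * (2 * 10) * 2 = 444 / 11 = 40.36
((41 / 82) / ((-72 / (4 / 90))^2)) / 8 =1 / 41990400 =0.00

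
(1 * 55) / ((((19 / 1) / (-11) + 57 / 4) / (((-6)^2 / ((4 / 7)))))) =152460 / 551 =276.70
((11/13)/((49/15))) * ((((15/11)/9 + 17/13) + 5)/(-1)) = -13855/8281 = -1.67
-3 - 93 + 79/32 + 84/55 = -161927/1760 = -92.00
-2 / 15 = -0.13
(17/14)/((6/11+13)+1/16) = 1496/16765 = 0.09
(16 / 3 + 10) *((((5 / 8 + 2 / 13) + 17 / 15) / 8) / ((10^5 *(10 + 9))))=3611 / 1872000000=0.00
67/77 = 0.87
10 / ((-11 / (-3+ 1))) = 20 / 11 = 1.82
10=10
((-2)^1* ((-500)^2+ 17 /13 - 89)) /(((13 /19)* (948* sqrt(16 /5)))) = -15432085* sqrt(5) /80106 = -430.77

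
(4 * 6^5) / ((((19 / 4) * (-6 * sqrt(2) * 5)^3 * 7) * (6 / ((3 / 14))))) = -36 * sqrt(2) / 116375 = -0.00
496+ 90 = 586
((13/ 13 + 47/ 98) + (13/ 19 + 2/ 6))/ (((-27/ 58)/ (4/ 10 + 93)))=-188911307/ 377055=-501.02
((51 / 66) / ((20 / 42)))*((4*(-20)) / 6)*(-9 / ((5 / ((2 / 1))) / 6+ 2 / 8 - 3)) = -918 / 11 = -83.45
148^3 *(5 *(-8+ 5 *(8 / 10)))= -64835840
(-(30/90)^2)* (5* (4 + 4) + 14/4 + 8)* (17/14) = -6.95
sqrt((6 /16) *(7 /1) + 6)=sqrt(138) /4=2.94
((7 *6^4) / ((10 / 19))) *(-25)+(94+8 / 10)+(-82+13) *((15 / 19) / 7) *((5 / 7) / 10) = -4010987787 / 9310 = -430825.76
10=10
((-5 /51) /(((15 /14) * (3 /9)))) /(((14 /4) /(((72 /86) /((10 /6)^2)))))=-432 /18275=-0.02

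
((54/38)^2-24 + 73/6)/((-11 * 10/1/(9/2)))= 63771/158840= 0.40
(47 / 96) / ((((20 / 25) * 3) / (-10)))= -1175 / 576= -2.04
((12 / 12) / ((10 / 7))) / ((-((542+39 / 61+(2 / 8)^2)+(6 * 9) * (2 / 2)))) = -3416 / 2911905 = -0.00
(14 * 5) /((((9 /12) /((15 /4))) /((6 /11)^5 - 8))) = -448221200 /161051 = -2783.10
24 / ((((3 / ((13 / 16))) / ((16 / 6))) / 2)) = 104 / 3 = 34.67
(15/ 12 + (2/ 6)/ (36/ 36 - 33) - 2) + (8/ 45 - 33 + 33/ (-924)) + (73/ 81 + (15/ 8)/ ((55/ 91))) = -29553247/ 997920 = -29.61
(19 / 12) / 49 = 19 / 588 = 0.03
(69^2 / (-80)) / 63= -529 / 560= -0.94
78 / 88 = 39 / 44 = 0.89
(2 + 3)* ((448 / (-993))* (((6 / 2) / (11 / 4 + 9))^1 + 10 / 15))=-291200 / 140013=-2.08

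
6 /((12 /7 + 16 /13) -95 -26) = -182 /3581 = -0.05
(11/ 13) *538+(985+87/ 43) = 806220/ 559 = 1442.25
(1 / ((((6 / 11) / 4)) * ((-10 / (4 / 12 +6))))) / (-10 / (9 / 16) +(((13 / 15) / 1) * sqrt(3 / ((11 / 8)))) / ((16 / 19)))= 619476 * sqrt(66) / 223632757 +58854400 / 223632757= 0.29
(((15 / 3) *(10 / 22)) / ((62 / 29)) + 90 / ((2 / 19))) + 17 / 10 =1462486 / 1705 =857.76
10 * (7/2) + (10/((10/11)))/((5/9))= 54.80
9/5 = 1.80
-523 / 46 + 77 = 65.63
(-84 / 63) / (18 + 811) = -4 / 2487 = -0.00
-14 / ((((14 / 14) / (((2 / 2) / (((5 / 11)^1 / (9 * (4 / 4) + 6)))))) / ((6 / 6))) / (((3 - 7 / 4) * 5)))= -5775 / 2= -2887.50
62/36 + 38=715/18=39.72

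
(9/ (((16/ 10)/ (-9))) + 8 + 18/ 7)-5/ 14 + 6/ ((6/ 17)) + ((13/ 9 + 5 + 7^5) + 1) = 16791.03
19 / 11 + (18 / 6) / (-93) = 578 / 341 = 1.70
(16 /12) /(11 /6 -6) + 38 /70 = 39 /175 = 0.22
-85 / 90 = -17 / 18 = -0.94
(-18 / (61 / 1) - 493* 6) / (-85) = 180456 / 5185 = 34.80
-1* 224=-224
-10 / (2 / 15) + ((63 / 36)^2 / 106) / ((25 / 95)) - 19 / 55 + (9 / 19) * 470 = 261232723 / 1772320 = 147.40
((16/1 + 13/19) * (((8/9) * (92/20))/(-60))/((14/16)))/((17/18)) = -233312/169575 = -1.38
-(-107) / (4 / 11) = 1177 / 4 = 294.25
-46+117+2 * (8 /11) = 797 /11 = 72.45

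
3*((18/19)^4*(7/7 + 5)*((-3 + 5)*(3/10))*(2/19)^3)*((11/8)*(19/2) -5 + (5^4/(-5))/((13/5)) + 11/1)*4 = -13684251456/11620332607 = -1.18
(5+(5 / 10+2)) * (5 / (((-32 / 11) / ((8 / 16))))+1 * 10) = 68.55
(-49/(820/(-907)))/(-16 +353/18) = 399987/26650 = 15.01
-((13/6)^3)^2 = -4826809/46656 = -103.46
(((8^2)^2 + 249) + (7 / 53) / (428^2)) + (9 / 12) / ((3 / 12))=4348.00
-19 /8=-2.38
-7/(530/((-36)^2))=-4536/265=-17.12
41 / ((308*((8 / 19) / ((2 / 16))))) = 779 / 19712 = 0.04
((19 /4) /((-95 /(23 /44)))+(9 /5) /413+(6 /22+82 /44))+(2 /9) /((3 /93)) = 5890001 /654192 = 9.00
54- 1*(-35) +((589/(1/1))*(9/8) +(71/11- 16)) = 65303/88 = 742.08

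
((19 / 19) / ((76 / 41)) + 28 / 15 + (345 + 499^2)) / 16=284257183 / 18240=15584.28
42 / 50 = 21 / 25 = 0.84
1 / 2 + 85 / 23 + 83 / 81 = 19451 / 3726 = 5.22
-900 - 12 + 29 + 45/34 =-29977/34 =-881.68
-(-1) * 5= 5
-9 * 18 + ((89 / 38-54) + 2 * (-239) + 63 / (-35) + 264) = -429.46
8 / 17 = 0.47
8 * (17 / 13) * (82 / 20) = 2788 / 65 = 42.89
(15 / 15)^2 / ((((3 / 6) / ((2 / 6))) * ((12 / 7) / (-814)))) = -2849 / 9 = -316.56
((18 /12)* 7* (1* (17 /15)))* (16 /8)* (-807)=-96033 /5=-19206.60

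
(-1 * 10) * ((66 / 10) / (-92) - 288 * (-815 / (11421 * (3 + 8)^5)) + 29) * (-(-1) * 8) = -10878452302132 / 4700595537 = -2314.27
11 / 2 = 5.50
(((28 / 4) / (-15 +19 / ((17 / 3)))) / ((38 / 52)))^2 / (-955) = -2393209 / 3378943755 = -0.00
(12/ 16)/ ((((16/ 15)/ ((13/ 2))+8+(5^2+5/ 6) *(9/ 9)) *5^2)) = 117/ 132590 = 0.00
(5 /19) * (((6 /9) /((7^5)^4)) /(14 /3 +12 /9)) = 5 /13644477536891652171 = 0.00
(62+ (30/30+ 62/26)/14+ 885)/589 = 86199/53599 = 1.61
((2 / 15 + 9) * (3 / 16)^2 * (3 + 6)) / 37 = 3699 / 47360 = 0.08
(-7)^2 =49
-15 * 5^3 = -1875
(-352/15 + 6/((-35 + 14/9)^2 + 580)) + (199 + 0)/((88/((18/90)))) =-4178931679/181606920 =-23.01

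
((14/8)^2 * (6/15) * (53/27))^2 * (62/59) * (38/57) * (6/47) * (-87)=-6063223691/134767800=-44.99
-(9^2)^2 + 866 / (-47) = -309233 / 47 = -6579.43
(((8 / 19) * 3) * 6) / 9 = 16 / 19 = 0.84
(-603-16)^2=383161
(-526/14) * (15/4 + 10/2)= -1315/4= -328.75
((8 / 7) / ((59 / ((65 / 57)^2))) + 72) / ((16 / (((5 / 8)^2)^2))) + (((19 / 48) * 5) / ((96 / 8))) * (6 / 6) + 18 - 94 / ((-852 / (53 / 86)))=105823475381413 / 5593263255552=18.92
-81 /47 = -1.72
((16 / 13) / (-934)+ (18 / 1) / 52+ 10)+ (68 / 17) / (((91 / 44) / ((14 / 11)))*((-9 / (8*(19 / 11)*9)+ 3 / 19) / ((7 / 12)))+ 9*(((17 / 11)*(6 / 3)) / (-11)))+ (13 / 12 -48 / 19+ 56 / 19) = 5887460395 / 582743148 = 10.10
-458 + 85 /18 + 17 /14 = -28480 /63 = -452.06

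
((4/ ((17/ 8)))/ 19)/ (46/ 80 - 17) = -1280/ 212211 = -0.01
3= 3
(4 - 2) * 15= 30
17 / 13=1.31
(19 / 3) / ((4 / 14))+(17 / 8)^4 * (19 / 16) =9118841 / 196608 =46.38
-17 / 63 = -0.27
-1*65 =-65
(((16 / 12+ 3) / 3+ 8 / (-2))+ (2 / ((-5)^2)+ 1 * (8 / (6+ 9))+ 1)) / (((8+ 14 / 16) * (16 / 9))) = -106 / 1775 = -0.06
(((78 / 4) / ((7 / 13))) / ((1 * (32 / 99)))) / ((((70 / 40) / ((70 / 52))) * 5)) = 3861 / 224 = 17.24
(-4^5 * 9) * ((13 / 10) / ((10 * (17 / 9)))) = -269568 / 425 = -634.28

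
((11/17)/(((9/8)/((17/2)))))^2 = 1936/81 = 23.90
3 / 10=0.30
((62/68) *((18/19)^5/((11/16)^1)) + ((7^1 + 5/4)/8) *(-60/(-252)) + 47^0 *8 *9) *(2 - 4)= -7598192073415/51859417456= -146.52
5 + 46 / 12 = 53 / 6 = 8.83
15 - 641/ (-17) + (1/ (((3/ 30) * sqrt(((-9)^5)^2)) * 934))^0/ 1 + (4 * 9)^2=22945/ 17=1349.71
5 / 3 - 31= -88 / 3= -29.33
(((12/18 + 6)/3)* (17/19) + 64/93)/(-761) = -14188/4034061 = -0.00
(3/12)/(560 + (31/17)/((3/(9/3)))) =17/38204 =0.00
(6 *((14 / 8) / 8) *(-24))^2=3969 / 4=992.25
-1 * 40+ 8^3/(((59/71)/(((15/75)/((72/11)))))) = -21.17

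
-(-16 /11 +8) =-72 /11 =-6.55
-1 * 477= -477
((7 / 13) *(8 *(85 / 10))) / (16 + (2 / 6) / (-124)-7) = 177072 / 43511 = 4.07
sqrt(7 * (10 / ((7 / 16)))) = 4 * sqrt(10) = 12.65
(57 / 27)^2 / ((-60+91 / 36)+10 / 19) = -27436 / 350559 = -0.08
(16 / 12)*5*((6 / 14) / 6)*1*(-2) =-20 / 21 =-0.95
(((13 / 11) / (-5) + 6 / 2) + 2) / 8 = 131 / 220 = 0.60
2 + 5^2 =27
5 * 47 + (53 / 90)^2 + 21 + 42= 2416609 / 8100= 298.35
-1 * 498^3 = -123505992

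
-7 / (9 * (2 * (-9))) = 7 / 162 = 0.04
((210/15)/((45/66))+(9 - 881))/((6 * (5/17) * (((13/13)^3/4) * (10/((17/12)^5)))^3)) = -5737.07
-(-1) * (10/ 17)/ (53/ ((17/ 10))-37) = -10/ 99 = -0.10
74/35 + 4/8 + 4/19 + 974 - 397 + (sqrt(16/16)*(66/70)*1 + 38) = 822961/1330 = 618.77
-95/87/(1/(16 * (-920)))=1398400/87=16073.56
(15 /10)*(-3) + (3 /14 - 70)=-520 /7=-74.29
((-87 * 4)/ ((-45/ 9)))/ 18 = 58/ 15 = 3.87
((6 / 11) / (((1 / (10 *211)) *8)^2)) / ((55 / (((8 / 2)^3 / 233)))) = 5342520 / 28193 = 189.50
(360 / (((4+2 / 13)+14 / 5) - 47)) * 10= -89.90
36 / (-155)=-0.23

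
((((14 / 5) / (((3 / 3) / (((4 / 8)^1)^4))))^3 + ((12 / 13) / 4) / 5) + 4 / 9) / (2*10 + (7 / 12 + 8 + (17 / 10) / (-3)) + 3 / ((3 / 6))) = 3713731 / 254716800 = 0.01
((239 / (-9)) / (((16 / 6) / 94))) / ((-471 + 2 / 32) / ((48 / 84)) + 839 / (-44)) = 1977008 / 1780857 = 1.11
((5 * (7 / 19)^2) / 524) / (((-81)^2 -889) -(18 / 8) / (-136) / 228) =0.00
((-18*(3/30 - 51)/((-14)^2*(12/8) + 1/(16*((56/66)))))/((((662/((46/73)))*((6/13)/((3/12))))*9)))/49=1217528/334252215675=0.00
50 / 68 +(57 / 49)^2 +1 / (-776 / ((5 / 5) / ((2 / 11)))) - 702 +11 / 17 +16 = -43283875123 / 63347984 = -683.27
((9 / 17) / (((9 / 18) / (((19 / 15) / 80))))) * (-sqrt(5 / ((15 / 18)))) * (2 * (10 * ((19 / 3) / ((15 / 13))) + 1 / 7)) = -65873 * sqrt(6) / 35700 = -4.52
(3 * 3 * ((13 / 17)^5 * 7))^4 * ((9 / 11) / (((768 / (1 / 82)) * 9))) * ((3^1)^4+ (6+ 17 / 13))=53735671078583848524558417393 / 5722437820559782111541454208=9.39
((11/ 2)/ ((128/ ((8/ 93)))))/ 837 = 11/ 2490912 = 0.00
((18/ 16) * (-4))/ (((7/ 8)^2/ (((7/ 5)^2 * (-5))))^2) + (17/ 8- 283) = -203631/ 200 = -1018.16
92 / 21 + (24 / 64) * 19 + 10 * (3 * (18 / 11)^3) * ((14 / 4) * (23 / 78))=427806539 / 2906904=147.17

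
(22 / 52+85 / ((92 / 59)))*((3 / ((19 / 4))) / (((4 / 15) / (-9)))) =-26608905 / 22724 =-1170.96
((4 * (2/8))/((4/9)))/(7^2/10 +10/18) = 405/982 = 0.41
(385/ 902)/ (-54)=-35/ 4428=-0.01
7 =7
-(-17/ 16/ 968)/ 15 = 17/ 232320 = 0.00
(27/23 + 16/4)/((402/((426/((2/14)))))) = 59143/1541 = 38.38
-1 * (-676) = 676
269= 269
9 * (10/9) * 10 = 100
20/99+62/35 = 6838/3465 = 1.97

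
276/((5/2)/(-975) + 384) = 107640/149759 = 0.72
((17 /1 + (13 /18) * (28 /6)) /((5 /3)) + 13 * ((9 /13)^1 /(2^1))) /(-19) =-301 /342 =-0.88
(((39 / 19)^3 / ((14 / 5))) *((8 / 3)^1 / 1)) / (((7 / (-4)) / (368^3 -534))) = -78831784156320 / 336091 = -234554879.95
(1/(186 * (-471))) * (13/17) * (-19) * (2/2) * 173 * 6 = 42731/248217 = 0.17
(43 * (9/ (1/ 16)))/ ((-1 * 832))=-387/ 52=-7.44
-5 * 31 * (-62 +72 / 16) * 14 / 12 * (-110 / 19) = -6862625 / 114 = -60198.46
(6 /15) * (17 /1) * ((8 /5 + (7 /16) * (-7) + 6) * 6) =18513 /100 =185.13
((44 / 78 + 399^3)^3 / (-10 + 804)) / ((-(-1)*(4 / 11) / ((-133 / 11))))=-2022094904476526572675624061371 / 188397144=-10733150522051048569375.47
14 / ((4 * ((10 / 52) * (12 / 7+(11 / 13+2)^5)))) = 236513641 / 2449316075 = 0.10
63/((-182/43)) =-387/26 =-14.88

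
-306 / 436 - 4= -1025 / 218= -4.70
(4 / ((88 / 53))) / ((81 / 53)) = 2809 / 1782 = 1.58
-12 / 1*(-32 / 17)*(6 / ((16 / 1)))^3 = 81 / 68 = 1.19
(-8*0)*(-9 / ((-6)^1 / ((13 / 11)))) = 0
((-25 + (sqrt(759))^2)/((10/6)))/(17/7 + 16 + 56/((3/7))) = 46242/15655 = 2.95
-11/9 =-1.22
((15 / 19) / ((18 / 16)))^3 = 64000 / 185193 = 0.35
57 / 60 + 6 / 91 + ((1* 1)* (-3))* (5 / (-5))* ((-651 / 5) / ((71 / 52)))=-7367021 / 25844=-285.06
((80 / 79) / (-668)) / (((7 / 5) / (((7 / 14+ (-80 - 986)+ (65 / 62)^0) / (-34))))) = -53225 / 1569967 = -0.03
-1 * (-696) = 696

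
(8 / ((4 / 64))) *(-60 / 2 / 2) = -1920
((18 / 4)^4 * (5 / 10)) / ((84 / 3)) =6561 / 896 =7.32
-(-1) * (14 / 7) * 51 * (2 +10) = 1224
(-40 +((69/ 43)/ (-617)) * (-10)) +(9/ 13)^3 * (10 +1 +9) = -1943206370/ 58288607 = -33.34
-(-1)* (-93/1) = -93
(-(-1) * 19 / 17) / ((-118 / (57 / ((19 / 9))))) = -513 / 2006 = -0.26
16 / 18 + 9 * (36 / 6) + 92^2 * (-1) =-75682 / 9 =-8409.11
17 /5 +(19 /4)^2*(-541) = -976233 /80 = -12202.91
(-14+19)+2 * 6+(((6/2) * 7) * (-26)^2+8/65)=14213.12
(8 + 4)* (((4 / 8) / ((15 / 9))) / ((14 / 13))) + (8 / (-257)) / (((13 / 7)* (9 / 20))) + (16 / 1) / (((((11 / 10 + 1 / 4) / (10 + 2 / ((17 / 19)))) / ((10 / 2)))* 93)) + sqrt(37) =sqrt(37) + 55416262639 / 4991604345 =17.18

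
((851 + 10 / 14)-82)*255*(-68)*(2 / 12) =-15571320 / 7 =-2224474.29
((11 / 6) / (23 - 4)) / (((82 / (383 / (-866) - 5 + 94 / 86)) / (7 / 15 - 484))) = 12921415331 / 5221512360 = 2.47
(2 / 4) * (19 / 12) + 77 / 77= 43 / 24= 1.79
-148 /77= -1.92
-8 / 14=-4 / 7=-0.57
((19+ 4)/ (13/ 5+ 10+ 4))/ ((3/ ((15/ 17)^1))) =575/ 1411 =0.41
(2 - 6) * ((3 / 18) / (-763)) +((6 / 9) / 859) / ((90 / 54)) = 13168 / 9831255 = 0.00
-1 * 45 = -45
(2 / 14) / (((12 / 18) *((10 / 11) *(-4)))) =-33 / 560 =-0.06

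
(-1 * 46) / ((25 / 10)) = -92 / 5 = -18.40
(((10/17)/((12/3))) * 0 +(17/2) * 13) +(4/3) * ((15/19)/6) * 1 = 110.68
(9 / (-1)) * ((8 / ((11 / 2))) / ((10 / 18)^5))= -8503056 / 34375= -247.36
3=3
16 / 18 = 8 / 9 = 0.89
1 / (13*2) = 1 / 26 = 0.04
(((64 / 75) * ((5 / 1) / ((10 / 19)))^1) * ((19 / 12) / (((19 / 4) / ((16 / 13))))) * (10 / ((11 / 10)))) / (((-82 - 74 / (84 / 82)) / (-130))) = 2723840 / 106887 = 25.48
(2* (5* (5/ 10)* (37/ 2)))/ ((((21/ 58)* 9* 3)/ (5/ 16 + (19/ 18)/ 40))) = 65453/ 20412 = 3.21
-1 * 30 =-30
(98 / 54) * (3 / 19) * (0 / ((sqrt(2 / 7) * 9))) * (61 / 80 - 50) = 0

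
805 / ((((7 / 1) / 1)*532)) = 115 / 532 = 0.22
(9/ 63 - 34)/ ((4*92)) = -237/ 2576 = -0.09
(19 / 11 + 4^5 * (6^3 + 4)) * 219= 542703681 / 11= 49336698.27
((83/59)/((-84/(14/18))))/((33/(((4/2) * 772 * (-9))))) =5.49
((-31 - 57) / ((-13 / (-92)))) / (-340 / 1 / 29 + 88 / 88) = 234784 / 4043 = 58.07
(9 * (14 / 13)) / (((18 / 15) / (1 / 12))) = 35 / 52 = 0.67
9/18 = 1/2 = 0.50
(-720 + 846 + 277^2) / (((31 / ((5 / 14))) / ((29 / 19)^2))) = 17009225 / 8246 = 2062.72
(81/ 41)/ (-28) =-0.07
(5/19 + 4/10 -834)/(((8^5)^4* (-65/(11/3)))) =290279/7119290290947280076800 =0.00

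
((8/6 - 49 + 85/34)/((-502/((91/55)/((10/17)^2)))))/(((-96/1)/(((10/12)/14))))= -1018147/3816806400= -0.00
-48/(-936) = 2/39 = 0.05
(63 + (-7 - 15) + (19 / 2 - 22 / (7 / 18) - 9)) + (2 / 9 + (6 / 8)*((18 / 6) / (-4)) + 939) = 930977 / 1008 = 923.59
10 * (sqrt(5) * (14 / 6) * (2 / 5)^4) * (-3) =-224 * sqrt(5) / 125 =-4.01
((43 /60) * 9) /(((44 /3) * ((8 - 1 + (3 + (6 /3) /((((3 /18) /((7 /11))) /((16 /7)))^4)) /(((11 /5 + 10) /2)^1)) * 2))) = 31420917 /272861449120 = 0.00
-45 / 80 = -0.56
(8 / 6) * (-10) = -40 / 3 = -13.33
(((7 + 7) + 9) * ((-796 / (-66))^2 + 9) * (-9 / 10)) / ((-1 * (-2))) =-773743 / 484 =-1598.64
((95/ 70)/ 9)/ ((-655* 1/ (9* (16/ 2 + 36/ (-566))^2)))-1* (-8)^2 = -23549239062/ 367208065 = -64.13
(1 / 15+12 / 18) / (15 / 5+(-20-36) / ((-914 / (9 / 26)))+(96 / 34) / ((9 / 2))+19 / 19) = 1110967 / 7042510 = 0.16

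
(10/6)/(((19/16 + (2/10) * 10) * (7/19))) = 1520/1071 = 1.42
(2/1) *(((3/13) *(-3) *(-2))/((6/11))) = 66/13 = 5.08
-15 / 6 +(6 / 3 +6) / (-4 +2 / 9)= -4.62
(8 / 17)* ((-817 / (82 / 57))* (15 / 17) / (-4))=698535 / 11849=58.95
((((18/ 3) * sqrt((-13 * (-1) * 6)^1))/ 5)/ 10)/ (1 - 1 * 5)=-0.26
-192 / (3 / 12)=-768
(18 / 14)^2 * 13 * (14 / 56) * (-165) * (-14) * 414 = 35965215 / 7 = 5137887.86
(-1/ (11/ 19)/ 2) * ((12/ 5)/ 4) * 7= -3.63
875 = 875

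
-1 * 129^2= -16641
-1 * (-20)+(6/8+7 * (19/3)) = 781/12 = 65.08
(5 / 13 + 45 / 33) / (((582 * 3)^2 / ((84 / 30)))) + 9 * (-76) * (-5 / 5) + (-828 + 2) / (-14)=80975444296 / 108984447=743.00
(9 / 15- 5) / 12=-11 / 30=-0.37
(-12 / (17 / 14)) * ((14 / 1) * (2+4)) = -14112 / 17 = -830.12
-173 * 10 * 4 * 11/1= -76120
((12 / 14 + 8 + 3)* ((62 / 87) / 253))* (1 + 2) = 5146 / 51359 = 0.10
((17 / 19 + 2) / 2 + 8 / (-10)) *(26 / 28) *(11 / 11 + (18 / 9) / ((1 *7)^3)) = 110331 / 182476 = 0.60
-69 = -69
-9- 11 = -20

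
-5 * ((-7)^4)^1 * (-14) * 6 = 1008420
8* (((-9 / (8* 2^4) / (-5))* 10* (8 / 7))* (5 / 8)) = 45 / 56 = 0.80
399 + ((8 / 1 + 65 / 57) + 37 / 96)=408.53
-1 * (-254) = 254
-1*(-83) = 83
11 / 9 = 1.22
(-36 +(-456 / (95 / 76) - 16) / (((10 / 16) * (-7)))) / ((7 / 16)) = 20416 / 175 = 116.66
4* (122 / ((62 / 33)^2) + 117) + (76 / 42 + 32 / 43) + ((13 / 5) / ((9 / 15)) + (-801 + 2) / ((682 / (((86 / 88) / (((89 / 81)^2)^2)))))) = 10757859892501452585 / 17568119105936168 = 612.35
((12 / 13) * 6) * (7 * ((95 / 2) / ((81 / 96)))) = 85120 / 39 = 2182.56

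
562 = 562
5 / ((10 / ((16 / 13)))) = 8 / 13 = 0.62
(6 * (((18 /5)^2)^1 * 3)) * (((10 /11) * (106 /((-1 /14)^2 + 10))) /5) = 449.36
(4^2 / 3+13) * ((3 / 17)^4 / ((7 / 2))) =2970 / 584647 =0.01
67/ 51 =1.31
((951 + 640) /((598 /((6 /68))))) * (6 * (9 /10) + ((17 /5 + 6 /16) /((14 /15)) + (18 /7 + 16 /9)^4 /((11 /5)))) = 165013655006789 /4084847807040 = 40.40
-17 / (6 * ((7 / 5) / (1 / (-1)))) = 85 / 42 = 2.02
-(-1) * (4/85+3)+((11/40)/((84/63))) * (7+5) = 751/136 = 5.52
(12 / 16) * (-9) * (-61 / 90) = 183 / 40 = 4.58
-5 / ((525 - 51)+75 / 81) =-135 / 12823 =-0.01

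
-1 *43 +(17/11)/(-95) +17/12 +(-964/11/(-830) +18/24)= -40.74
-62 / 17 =-3.65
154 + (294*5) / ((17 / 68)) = 6034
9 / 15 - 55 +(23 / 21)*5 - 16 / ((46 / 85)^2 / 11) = -36096973 / 55545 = -649.87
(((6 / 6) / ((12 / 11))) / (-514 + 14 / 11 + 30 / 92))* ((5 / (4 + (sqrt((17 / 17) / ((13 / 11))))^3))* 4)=-48914008 / 5261363865 + 795938* sqrt(143) / 5261363865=-0.01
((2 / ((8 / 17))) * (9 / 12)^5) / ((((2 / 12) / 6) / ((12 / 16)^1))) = 111537 / 4096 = 27.23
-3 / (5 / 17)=-51 / 5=-10.20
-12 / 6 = -2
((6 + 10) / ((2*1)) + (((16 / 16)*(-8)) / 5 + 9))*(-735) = -11319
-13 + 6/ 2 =-10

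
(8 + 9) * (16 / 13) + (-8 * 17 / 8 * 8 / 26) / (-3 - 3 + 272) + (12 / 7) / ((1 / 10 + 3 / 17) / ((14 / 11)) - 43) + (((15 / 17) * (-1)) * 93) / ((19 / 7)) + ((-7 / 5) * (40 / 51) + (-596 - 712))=-3946017733459 / 2992883439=-1318.47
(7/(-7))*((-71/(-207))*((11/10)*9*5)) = -781/46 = -16.98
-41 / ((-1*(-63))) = -41 / 63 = -0.65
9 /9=1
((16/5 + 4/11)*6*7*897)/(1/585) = 863940168/11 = 78540015.27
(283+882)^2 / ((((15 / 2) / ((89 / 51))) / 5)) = 241586050 / 153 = 1578993.79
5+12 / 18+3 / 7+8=296 / 21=14.10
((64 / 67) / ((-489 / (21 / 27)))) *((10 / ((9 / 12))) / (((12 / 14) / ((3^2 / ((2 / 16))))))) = -501760 / 294867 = -1.70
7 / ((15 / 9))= 21 / 5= 4.20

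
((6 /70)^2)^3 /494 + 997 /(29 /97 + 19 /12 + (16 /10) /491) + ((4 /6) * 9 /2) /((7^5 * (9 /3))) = 2587229169340509666443 /4893057201023468750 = 528.76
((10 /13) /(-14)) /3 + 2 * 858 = 468463 /273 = 1715.98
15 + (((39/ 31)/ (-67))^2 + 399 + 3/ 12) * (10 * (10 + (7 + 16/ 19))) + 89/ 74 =216081952289452/ 3032692087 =71250.87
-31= -31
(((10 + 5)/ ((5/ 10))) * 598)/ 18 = 996.67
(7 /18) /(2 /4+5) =7 /99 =0.07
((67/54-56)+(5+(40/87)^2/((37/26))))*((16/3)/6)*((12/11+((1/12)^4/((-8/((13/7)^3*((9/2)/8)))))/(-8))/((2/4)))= -809516774557168837/8413626776518656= -96.21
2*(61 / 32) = 61 / 16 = 3.81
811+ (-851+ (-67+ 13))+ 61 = -33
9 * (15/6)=45/2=22.50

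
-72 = -72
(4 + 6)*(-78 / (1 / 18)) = -14040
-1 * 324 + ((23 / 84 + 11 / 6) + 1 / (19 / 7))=-171051 / 532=-321.52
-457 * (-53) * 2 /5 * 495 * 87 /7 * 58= 24199394868 /7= 3457056409.71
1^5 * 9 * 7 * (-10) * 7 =-4410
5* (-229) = -1145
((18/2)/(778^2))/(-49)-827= -24527923541/29658916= -827.00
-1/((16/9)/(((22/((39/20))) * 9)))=-1485/26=-57.12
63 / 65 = 0.97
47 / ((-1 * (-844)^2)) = -47 / 712336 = -0.00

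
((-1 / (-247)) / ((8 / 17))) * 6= 51 / 988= 0.05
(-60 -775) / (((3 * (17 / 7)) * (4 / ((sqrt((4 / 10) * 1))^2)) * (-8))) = 1169 / 816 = 1.43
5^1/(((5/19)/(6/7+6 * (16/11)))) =14022/77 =182.10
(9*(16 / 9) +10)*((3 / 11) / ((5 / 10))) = 156 / 11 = 14.18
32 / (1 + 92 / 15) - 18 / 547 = 260634 / 58529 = 4.45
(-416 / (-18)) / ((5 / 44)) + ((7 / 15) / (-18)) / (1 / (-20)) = 27526 / 135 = 203.90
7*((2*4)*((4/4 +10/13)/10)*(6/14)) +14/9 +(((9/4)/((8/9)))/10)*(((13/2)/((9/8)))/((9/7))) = 64951/9360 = 6.94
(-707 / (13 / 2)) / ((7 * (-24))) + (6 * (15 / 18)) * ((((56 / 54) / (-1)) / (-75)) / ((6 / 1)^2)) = 123079 / 189540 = 0.65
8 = 8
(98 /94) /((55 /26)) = 1274 /2585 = 0.49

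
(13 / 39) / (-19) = -1 / 57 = -0.02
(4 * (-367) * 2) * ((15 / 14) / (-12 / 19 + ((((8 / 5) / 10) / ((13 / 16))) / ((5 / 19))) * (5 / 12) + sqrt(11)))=-7556727262500 * sqrt(11) / 26178866693-2416521042000 / 26178866693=-1049.68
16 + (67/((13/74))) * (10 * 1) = 49788/13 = 3829.85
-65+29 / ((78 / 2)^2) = -98836 / 1521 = -64.98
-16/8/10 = -1/5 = -0.20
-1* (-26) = 26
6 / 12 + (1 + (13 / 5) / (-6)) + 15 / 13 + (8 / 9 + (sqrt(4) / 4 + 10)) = 15923 / 1170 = 13.61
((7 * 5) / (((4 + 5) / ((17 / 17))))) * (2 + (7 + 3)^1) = 46.67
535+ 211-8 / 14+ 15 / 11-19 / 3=171046 / 231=740.46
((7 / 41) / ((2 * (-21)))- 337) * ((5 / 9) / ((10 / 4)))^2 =-165806 / 9963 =-16.64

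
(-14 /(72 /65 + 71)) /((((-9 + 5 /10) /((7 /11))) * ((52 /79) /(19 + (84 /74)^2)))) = 48871375 /109080551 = 0.45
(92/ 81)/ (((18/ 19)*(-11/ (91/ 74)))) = -39767/ 296703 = -0.13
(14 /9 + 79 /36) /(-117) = -5 /156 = -0.03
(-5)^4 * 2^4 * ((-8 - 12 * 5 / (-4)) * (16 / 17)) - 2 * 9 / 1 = 1119694 / 17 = 65864.35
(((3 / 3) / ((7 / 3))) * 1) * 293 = 879 / 7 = 125.57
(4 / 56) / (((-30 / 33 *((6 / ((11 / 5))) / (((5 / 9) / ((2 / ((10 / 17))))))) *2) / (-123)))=4961 / 17136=0.29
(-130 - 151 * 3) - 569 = -1152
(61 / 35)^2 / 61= 61 / 1225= 0.05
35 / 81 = 0.43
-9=-9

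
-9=-9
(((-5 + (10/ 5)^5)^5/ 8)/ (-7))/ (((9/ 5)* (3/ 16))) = -5314410/ 7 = -759201.43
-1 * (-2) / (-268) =-1 / 134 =-0.01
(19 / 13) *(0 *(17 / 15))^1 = 0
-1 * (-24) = 24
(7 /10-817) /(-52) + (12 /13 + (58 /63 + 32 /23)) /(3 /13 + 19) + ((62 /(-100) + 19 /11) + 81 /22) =4279941121 /207207000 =20.66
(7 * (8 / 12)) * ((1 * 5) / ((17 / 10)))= 700 / 51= 13.73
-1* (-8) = 8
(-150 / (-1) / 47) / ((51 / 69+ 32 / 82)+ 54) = 47150 / 814463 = 0.06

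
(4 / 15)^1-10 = -146 / 15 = -9.73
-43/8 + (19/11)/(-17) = -8193/1496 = -5.48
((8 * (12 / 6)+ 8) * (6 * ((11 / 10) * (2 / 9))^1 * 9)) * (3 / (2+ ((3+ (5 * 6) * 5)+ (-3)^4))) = 1188 / 295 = 4.03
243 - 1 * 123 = 120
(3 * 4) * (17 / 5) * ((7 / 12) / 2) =119 / 10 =11.90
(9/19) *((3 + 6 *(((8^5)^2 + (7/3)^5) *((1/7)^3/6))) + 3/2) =521839310219/351918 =1482843.48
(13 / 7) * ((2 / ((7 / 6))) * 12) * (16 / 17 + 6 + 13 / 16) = 246753 / 833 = 296.22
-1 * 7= -7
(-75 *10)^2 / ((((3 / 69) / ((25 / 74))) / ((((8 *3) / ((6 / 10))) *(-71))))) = -459281250000 / 37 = -12413006756.76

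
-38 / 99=-0.38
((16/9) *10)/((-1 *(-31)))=160/279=0.57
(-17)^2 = 289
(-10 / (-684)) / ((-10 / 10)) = -5 / 342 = -0.01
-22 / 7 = -3.14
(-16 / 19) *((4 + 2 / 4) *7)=-504 / 19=-26.53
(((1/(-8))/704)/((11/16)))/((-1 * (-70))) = -1/271040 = -0.00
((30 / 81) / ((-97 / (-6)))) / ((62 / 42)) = 140 / 9021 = 0.02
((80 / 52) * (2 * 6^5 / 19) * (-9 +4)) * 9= -13996800 / 247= -56667.21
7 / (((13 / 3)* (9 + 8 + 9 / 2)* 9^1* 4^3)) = 7 / 53664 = 0.00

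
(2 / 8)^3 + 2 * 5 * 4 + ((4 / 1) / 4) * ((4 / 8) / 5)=40.12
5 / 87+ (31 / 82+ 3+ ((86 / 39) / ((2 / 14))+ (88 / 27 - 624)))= -502367083 / 834678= -601.87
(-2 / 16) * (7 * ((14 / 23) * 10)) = -245 / 46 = -5.33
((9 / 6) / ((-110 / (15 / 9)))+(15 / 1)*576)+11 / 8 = 760439 / 88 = 8641.35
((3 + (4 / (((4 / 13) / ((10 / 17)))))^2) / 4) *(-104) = -461942 / 289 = -1598.42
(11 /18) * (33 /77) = 11 /42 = 0.26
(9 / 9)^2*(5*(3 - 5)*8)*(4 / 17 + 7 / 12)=-65.49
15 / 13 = 1.15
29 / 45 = 0.64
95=95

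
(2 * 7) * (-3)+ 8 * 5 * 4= 118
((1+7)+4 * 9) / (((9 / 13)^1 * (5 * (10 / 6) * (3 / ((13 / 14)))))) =3718 / 1575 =2.36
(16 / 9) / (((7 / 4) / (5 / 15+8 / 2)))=832 / 189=4.40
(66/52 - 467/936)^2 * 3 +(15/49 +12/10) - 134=-9352289707/71547840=-130.71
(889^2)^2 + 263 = 624607283304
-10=-10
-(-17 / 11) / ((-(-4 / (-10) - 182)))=85 / 9988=0.01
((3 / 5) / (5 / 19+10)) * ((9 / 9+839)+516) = 79.27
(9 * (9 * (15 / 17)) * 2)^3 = 14348907000 / 4913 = 2920599.84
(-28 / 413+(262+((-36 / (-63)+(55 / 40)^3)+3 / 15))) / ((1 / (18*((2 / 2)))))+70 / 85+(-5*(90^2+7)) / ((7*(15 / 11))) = 14282616449 / 26960640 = 529.76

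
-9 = -9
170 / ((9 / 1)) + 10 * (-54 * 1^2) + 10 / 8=-18715 / 36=-519.86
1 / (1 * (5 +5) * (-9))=-0.01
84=84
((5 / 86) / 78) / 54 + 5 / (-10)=-181111 / 362232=-0.50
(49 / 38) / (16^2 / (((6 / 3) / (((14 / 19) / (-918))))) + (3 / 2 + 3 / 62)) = 697221 / 781664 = 0.89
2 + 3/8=19/8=2.38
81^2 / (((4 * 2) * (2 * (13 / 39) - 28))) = -19683 / 656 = -30.00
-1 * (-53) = 53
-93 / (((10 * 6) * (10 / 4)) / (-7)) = 217 / 50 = 4.34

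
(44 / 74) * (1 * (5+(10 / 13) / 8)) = 2915 / 962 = 3.03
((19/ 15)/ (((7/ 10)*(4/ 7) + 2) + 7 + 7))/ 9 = 19/ 2214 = 0.01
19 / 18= 1.06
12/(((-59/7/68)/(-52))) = 297024/59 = 5034.31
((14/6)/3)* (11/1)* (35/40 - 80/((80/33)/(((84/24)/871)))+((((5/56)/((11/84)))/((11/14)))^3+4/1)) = 155417649905/3366610104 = 46.16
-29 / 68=-0.43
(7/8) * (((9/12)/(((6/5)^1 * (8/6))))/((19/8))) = 0.17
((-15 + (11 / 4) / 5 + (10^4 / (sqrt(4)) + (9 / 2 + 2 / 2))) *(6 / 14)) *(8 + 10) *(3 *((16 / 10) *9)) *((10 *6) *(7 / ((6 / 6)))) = 3492936432 / 5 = 698587286.40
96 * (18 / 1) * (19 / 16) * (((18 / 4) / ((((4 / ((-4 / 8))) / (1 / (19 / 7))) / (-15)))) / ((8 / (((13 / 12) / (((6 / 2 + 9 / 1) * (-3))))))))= -12285 / 512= -23.99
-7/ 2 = -3.50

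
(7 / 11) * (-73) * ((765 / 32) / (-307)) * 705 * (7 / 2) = 1929165525 / 216128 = 8926.03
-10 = -10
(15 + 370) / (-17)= -385 / 17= -22.65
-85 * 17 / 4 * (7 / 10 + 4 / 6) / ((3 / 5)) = -59245 / 72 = -822.85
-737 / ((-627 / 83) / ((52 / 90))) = 56.37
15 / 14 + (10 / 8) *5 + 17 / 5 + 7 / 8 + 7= 18.60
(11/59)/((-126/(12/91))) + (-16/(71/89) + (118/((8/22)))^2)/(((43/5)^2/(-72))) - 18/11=-16687445009428246/162817335681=-102491.82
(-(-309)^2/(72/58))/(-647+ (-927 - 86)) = 307661/6640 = 46.33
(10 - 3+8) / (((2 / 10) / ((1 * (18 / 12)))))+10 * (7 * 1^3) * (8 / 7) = 385 / 2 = 192.50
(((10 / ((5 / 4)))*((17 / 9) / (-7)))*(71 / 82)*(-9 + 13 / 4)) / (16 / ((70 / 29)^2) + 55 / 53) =2.84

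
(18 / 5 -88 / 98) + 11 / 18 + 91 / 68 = 697429 / 149940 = 4.65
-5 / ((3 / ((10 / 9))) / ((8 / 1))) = -400 / 27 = -14.81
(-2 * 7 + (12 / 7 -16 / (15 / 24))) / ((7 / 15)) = -3978 / 49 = -81.18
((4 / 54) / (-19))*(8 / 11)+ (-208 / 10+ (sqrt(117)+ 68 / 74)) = -20757914 / 1043955+ 3*sqrt(13) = -9.07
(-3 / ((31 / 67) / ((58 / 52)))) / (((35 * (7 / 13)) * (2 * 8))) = -5829 / 243040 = -0.02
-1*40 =-40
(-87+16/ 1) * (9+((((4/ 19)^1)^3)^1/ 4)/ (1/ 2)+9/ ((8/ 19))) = -118356503/ 54872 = -2156.96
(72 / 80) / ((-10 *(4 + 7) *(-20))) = 9 / 22000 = 0.00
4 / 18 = 2 / 9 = 0.22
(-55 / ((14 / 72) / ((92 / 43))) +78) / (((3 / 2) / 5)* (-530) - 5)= 79341 / 24682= 3.21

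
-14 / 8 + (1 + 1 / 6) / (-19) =-413 / 228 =-1.81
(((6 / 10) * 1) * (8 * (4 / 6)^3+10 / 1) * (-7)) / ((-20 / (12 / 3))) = 2338 / 225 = 10.39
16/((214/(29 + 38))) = 536/107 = 5.01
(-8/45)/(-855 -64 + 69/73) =292/1507905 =0.00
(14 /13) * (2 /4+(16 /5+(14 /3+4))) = 2597 /195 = 13.32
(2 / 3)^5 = 32 / 243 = 0.13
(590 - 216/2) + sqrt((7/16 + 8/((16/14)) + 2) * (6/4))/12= sqrt(906)/96 + 482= 482.31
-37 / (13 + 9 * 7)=-37 / 76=-0.49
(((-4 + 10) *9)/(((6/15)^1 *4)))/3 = 45/4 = 11.25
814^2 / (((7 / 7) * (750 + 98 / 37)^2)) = 226773481 / 193877776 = 1.17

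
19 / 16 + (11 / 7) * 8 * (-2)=-2683 / 112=-23.96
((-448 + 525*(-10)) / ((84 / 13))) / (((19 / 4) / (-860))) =9100520 / 57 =159658.25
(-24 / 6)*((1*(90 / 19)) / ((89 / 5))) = -1800 / 1691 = -1.06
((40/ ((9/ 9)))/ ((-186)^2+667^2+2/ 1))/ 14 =20/ 3356409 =0.00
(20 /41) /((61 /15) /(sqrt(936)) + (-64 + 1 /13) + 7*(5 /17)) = -978969888000 /124154071321123 - 412518600*sqrt(26) /124154071321123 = -0.01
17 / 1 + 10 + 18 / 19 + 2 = 569 / 19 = 29.95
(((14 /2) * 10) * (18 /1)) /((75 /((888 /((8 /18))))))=167832 /5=33566.40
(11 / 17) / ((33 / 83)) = 83 / 51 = 1.63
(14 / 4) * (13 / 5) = 91 / 10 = 9.10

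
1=1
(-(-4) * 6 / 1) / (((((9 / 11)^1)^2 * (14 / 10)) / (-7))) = -4840 / 27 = -179.26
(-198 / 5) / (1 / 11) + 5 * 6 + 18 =-1938 / 5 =-387.60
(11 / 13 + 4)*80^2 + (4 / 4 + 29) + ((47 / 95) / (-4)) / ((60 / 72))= 31045.24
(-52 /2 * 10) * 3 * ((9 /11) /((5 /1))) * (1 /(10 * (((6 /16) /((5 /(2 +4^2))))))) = -104 /11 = -9.45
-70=-70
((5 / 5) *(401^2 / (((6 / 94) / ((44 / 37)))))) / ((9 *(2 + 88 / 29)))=4821778786 / 72927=66117.88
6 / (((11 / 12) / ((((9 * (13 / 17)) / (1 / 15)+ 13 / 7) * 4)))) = 2751.51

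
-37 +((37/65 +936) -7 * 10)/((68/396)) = 5535488/1105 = 5009.49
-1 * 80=-80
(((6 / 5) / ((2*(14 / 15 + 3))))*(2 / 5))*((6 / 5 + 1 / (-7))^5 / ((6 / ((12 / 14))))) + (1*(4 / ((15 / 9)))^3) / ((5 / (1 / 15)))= 21239109306 / 108457671875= 0.20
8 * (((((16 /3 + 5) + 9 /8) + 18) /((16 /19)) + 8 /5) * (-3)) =-70237 /80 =-877.96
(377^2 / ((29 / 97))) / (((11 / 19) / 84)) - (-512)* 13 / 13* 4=68977830.91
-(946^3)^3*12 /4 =-1820293768443091952147731968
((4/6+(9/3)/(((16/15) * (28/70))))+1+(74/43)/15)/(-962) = -0.01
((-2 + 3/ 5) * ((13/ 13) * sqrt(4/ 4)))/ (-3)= 7/ 15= 0.47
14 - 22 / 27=356 / 27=13.19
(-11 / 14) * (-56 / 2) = 22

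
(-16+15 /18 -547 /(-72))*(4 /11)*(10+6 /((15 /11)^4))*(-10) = 21585488 /66825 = 323.02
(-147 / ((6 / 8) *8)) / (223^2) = -49 / 99458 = -0.00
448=448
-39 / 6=-13 / 2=-6.50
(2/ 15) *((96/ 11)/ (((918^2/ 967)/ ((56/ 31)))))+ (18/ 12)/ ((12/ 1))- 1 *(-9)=9.13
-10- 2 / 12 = -61 / 6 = -10.17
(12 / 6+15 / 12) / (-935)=-0.00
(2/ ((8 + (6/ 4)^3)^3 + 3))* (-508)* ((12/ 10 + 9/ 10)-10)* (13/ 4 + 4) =39.46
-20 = -20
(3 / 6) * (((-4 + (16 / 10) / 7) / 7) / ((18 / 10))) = -22 / 147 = -0.15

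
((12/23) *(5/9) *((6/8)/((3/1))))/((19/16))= 0.06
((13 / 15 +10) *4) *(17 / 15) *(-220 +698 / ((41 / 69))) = 433849928 / 9225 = 47029.80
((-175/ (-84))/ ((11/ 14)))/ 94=175/ 6204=0.03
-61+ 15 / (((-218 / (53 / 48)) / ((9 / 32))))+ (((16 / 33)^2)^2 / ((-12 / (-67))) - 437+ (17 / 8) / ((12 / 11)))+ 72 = -423.76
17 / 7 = 2.43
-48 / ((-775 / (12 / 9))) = 64 / 775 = 0.08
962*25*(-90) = -2164500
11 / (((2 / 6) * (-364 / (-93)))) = 3069 / 364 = 8.43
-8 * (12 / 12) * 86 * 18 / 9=-1376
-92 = -92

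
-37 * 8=-296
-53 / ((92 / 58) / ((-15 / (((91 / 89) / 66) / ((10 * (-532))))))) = -51461526600 / 299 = -172112129.10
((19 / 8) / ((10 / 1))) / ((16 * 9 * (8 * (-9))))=-19 / 829440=-0.00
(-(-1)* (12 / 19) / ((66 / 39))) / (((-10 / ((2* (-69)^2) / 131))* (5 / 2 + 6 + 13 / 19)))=-742716 / 2514545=-0.30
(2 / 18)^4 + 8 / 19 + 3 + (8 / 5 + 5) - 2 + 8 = 9985937 / 623295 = 16.02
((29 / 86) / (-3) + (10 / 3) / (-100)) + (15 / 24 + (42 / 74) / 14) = 99241 / 190920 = 0.52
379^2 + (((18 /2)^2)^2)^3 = 282429680122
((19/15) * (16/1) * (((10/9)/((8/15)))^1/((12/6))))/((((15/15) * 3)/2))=380/27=14.07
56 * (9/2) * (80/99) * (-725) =-1624000/11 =-147636.36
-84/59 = -1.42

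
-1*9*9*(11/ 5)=-891/ 5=-178.20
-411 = -411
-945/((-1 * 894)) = 315/298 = 1.06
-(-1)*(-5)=-5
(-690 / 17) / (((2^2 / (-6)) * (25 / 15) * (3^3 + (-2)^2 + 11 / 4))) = 92 / 85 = 1.08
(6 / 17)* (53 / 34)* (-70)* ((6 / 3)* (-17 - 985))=22304520 / 289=77178.27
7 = 7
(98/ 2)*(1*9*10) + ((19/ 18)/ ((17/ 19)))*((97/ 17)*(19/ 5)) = 115369423/ 26010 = 4435.58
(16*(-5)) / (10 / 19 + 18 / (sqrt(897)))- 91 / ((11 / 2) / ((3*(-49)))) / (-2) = -2236793 / 3124- 5415*sqrt(897) / 284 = -1287.06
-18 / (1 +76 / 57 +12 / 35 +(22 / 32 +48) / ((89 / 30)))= -1345680 / 1426997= -0.94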